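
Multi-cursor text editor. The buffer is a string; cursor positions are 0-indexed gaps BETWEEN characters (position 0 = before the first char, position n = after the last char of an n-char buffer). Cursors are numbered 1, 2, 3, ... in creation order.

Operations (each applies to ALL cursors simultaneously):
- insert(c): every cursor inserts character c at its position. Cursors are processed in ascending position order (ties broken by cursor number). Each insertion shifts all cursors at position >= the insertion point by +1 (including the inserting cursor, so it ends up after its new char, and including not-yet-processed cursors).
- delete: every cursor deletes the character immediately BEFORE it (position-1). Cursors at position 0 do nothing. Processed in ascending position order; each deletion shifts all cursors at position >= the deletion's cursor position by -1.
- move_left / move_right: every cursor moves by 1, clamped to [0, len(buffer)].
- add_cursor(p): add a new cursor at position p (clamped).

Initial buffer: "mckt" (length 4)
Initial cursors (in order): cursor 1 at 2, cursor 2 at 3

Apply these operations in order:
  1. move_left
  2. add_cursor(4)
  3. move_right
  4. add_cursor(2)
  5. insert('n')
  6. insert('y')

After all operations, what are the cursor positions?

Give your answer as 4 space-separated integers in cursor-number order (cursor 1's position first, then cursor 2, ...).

Answer: 6 9 12 6

Derivation:
After op 1 (move_left): buffer="mckt" (len 4), cursors c1@1 c2@2, authorship ....
After op 2 (add_cursor(4)): buffer="mckt" (len 4), cursors c1@1 c2@2 c3@4, authorship ....
After op 3 (move_right): buffer="mckt" (len 4), cursors c1@2 c2@3 c3@4, authorship ....
After op 4 (add_cursor(2)): buffer="mckt" (len 4), cursors c1@2 c4@2 c2@3 c3@4, authorship ....
After op 5 (insert('n')): buffer="mcnnkntn" (len 8), cursors c1@4 c4@4 c2@6 c3@8, authorship ..14.2.3
After op 6 (insert('y')): buffer="mcnnyyknytny" (len 12), cursors c1@6 c4@6 c2@9 c3@12, authorship ..1414.22.33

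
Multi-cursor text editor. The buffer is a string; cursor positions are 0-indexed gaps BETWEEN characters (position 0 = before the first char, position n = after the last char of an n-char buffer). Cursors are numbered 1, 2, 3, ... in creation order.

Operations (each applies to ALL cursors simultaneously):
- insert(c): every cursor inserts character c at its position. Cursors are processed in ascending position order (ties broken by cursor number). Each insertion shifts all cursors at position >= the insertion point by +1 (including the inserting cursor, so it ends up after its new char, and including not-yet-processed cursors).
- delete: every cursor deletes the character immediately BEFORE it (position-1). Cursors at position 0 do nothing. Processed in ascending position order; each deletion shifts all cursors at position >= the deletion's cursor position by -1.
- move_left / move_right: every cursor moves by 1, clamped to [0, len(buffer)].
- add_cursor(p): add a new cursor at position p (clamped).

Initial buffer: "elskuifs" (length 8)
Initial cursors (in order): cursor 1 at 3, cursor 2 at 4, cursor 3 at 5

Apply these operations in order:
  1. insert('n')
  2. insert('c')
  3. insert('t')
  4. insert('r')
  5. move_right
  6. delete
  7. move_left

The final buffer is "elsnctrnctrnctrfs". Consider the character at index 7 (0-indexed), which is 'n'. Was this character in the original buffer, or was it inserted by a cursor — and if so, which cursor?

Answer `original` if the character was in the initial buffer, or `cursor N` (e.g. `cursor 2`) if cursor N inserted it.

Answer: cursor 2

Derivation:
After op 1 (insert('n')): buffer="elsnknunifs" (len 11), cursors c1@4 c2@6 c3@8, authorship ...1.2.3...
After op 2 (insert('c')): buffer="elsnckncuncifs" (len 14), cursors c1@5 c2@8 c3@11, authorship ...11.22.33...
After op 3 (insert('t')): buffer="elsnctknctunctifs" (len 17), cursors c1@6 c2@10 c3@14, authorship ...111.222.333...
After op 4 (insert('r')): buffer="elsnctrknctrunctrifs" (len 20), cursors c1@7 c2@12 c3@17, authorship ...1111.2222.3333...
After op 5 (move_right): buffer="elsnctrknctrunctrifs" (len 20), cursors c1@8 c2@13 c3@18, authorship ...1111.2222.3333...
After op 6 (delete): buffer="elsnctrnctrnctrfs" (len 17), cursors c1@7 c2@11 c3@15, authorship ...111122223333..
After op 7 (move_left): buffer="elsnctrnctrnctrfs" (len 17), cursors c1@6 c2@10 c3@14, authorship ...111122223333..
Authorship (.=original, N=cursor N): . . . 1 1 1 1 2 2 2 2 3 3 3 3 . .
Index 7: author = 2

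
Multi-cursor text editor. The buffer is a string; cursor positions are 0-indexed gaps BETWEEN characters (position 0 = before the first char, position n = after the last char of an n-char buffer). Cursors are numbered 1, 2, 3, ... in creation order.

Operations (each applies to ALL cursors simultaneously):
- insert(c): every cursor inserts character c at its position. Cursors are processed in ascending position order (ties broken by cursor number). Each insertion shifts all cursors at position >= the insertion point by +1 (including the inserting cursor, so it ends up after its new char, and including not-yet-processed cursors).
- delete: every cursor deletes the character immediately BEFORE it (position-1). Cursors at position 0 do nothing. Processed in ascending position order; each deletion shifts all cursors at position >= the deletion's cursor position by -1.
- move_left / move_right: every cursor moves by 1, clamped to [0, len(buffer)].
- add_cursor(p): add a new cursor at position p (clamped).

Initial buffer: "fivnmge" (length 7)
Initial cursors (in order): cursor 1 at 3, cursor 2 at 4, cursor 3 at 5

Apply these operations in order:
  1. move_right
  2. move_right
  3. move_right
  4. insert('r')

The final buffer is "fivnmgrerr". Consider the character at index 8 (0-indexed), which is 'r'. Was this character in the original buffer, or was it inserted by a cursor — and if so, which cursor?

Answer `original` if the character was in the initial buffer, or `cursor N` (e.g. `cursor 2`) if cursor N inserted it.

Answer: cursor 2

Derivation:
After op 1 (move_right): buffer="fivnmge" (len 7), cursors c1@4 c2@5 c3@6, authorship .......
After op 2 (move_right): buffer="fivnmge" (len 7), cursors c1@5 c2@6 c3@7, authorship .......
After op 3 (move_right): buffer="fivnmge" (len 7), cursors c1@6 c2@7 c3@7, authorship .......
After op 4 (insert('r')): buffer="fivnmgrerr" (len 10), cursors c1@7 c2@10 c3@10, authorship ......1.23
Authorship (.=original, N=cursor N): . . . . . . 1 . 2 3
Index 8: author = 2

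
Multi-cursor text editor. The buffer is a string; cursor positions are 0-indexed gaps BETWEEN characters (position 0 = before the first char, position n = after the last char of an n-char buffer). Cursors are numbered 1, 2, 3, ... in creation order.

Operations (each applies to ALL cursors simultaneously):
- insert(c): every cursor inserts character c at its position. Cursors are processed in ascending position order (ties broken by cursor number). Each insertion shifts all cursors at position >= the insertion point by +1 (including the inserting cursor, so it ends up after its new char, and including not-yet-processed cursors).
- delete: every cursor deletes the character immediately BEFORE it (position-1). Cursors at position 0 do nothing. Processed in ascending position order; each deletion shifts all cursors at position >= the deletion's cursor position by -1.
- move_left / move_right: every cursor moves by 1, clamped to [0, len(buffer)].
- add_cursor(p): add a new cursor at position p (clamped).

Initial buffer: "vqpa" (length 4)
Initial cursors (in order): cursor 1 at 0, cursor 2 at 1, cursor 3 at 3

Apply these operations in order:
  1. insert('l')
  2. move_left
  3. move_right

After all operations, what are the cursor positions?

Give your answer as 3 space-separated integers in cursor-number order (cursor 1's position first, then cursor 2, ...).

Answer: 1 3 6

Derivation:
After op 1 (insert('l')): buffer="lvlqpla" (len 7), cursors c1@1 c2@3 c3@6, authorship 1.2..3.
After op 2 (move_left): buffer="lvlqpla" (len 7), cursors c1@0 c2@2 c3@5, authorship 1.2..3.
After op 3 (move_right): buffer="lvlqpla" (len 7), cursors c1@1 c2@3 c3@6, authorship 1.2..3.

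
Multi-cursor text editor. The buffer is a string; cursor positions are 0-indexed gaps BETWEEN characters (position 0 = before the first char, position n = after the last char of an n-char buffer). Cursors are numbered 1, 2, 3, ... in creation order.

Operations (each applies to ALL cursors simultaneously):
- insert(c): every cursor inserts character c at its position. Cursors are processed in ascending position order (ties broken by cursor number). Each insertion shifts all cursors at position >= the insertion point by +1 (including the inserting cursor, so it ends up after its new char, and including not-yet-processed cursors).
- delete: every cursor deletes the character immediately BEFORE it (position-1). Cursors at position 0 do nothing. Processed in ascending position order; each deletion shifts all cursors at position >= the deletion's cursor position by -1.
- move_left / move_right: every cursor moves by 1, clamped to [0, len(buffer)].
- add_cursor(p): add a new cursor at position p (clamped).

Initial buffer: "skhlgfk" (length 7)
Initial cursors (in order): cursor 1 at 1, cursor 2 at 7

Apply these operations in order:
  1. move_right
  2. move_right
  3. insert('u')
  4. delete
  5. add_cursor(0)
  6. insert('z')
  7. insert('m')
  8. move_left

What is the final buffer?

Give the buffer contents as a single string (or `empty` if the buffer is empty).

After op 1 (move_right): buffer="skhlgfk" (len 7), cursors c1@2 c2@7, authorship .......
After op 2 (move_right): buffer="skhlgfk" (len 7), cursors c1@3 c2@7, authorship .......
After op 3 (insert('u')): buffer="skhulgfku" (len 9), cursors c1@4 c2@9, authorship ...1....2
After op 4 (delete): buffer="skhlgfk" (len 7), cursors c1@3 c2@7, authorship .......
After op 5 (add_cursor(0)): buffer="skhlgfk" (len 7), cursors c3@0 c1@3 c2@7, authorship .......
After op 6 (insert('z')): buffer="zskhzlgfkz" (len 10), cursors c3@1 c1@5 c2@10, authorship 3...1....2
After op 7 (insert('m')): buffer="zmskhzmlgfkzm" (len 13), cursors c3@2 c1@7 c2@13, authorship 33...11....22
After op 8 (move_left): buffer="zmskhzmlgfkzm" (len 13), cursors c3@1 c1@6 c2@12, authorship 33...11....22

Answer: zmskhzmlgfkzm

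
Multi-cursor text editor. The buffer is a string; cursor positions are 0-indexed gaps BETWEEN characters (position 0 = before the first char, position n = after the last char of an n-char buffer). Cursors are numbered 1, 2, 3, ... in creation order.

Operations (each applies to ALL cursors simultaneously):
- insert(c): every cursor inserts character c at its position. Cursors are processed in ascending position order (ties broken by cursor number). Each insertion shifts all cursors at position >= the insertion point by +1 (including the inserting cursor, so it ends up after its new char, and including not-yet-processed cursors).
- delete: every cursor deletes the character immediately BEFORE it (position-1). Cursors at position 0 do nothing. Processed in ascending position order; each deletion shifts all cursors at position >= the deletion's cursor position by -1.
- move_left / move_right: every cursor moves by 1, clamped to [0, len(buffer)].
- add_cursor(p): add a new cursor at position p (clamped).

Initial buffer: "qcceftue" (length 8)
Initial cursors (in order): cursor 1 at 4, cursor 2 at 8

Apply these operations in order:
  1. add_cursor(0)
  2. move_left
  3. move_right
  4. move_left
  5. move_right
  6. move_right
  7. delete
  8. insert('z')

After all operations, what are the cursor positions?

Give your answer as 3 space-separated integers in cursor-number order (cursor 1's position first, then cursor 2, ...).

Answer: 5 8 2

Derivation:
After op 1 (add_cursor(0)): buffer="qcceftue" (len 8), cursors c3@0 c1@4 c2@8, authorship ........
After op 2 (move_left): buffer="qcceftue" (len 8), cursors c3@0 c1@3 c2@7, authorship ........
After op 3 (move_right): buffer="qcceftue" (len 8), cursors c3@1 c1@4 c2@8, authorship ........
After op 4 (move_left): buffer="qcceftue" (len 8), cursors c3@0 c1@3 c2@7, authorship ........
After op 5 (move_right): buffer="qcceftue" (len 8), cursors c3@1 c1@4 c2@8, authorship ........
After op 6 (move_right): buffer="qcceftue" (len 8), cursors c3@2 c1@5 c2@8, authorship ........
After op 7 (delete): buffer="qcetu" (len 5), cursors c3@1 c1@3 c2@5, authorship .....
After op 8 (insert('z')): buffer="qzceztuz" (len 8), cursors c3@2 c1@5 c2@8, authorship .3..1..2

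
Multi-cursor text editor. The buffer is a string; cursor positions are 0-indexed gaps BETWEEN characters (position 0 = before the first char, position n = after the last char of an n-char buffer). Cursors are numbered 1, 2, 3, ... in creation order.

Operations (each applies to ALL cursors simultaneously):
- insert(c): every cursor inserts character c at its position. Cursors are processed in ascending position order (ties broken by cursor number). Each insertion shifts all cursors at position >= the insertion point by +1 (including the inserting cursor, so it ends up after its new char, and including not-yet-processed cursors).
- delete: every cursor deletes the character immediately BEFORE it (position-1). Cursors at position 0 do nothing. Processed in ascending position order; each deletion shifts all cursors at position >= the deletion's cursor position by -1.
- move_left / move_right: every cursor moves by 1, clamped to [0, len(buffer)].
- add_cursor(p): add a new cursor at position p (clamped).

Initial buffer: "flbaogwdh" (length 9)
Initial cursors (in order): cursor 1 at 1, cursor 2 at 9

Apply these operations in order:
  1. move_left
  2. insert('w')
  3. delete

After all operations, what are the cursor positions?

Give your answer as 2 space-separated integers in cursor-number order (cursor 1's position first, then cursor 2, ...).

Answer: 0 8

Derivation:
After op 1 (move_left): buffer="flbaogwdh" (len 9), cursors c1@0 c2@8, authorship .........
After op 2 (insert('w')): buffer="wflbaogwdwh" (len 11), cursors c1@1 c2@10, authorship 1........2.
After op 3 (delete): buffer="flbaogwdh" (len 9), cursors c1@0 c2@8, authorship .........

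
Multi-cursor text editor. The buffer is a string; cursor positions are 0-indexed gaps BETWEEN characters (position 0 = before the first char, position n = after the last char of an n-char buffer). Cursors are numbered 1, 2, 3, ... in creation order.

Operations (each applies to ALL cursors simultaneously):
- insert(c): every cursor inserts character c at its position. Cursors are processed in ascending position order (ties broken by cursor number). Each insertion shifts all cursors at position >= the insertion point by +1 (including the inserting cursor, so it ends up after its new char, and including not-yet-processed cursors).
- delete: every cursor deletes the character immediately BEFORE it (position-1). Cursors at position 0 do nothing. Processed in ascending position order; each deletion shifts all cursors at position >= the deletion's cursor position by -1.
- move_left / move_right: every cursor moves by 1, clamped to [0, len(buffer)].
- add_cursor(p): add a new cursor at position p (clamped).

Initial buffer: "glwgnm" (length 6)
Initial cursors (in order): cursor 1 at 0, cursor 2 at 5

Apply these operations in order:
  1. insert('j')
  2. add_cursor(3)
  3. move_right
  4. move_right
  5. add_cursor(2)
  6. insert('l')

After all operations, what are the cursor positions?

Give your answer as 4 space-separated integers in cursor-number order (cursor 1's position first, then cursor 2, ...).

After op 1 (insert('j')): buffer="jglwgnjm" (len 8), cursors c1@1 c2@7, authorship 1.....2.
After op 2 (add_cursor(3)): buffer="jglwgnjm" (len 8), cursors c1@1 c3@3 c2@7, authorship 1.....2.
After op 3 (move_right): buffer="jglwgnjm" (len 8), cursors c1@2 c3@4 c2@8, authorship 1.....2.
After op 4 (move_right): buffer="jglwgnjm" (len 8), cursors c1@3 c3@5 c2@8, authorship 1.....2.
After op 5 (add_cursor(2)): buffer="jglwgnjm" (len 8), cursors c4@2 c1@3 c3@5 c2@8, authorship 1.....2.
After op 6 (insert('l')): buffer="jglllwglnjml" (len 12), cursors c4@3 c1@5 c3@8 c2@12, authorship 1.4.1..3.2.2

Answer: 5 12 8 3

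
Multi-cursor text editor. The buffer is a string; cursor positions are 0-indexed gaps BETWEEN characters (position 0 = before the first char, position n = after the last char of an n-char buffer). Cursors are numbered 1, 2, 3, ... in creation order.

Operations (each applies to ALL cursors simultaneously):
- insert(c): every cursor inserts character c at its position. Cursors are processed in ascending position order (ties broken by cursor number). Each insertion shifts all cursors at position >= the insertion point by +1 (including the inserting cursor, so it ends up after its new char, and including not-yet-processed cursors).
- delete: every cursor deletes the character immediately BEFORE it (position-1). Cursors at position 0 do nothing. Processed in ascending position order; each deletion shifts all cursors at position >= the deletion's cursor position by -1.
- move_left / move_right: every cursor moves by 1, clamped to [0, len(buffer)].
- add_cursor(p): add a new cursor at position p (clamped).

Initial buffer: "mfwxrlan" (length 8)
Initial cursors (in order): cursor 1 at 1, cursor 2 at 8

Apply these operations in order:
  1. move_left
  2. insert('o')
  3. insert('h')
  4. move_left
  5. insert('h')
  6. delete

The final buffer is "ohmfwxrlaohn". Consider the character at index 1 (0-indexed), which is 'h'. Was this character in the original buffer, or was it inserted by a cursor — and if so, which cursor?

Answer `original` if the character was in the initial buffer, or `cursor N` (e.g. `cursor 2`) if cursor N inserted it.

Answer: cursor 1

Derivation:
After op 1 (move_left): buffer="mfwxrlan" (len 8), cursors c1@0 c2@7, authorship ........
After op 2 (insert('o')): buffer="omfwxrlaon" (len 10), cursors c1@1 c2@9, authorship 1.......2.
After op 3 (insert('h')): buffer="ohmfwxrlaohn" (len 12), cursors c1@2 c2@11, authorship 11.......22.
After op 4 (move_left): buffer="ohmfwxrlaohn" (len 12), cursors c1@1 c2@10, authorship 11.......22.
After op 5 (insert('h')): buffer="ohhmfwxrlaohhn" (len 14), cursors c1@2 c2@12, authorship 111.......222.
After op 6 (delete): buffer="ohmfwxrlaohn" (len 12), cursors c1@1 c2@10, authorship 11.......22.
Authorship (.=original, N=cursor N): 1 1 . . . . . . . 2 2 .
Index 1: author = 1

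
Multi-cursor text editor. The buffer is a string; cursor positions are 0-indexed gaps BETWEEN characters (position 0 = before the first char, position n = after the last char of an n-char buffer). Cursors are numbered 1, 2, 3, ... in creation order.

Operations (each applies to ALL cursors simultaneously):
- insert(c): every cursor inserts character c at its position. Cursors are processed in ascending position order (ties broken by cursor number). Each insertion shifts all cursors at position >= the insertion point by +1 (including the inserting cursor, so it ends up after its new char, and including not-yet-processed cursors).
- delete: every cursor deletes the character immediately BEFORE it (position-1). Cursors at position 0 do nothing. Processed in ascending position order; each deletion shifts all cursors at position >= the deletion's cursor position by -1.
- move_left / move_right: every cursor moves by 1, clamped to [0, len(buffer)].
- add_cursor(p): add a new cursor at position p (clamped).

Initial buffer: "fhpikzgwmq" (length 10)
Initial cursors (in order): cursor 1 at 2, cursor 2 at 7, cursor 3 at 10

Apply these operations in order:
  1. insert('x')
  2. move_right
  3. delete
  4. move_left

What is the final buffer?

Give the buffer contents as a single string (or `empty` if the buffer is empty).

Answer: fhxikzgxmq

Derivation:
After op 1 (insert('x')): buffer="fhxpikzgxwmqx" (len 13), cursors c1@3 c2@9 c3@13, authorship ..1.....2...3
After op 2 (move_right): buffer="fhxpikzgxwmqx" (len 13), cursors c1@4 c2@10 c3@13, authorship ..1.....2...3
After op 3 (delete): buffer="fhxikzgxmq" (len 10), cursors c1@3 c2@8 c3@10, authorship ..1....2..
After op 4 (move_left): buffer="fhxikzgxmq" (len 10), cursors c1@2 c2@7 c3@9, authorship ..1....2..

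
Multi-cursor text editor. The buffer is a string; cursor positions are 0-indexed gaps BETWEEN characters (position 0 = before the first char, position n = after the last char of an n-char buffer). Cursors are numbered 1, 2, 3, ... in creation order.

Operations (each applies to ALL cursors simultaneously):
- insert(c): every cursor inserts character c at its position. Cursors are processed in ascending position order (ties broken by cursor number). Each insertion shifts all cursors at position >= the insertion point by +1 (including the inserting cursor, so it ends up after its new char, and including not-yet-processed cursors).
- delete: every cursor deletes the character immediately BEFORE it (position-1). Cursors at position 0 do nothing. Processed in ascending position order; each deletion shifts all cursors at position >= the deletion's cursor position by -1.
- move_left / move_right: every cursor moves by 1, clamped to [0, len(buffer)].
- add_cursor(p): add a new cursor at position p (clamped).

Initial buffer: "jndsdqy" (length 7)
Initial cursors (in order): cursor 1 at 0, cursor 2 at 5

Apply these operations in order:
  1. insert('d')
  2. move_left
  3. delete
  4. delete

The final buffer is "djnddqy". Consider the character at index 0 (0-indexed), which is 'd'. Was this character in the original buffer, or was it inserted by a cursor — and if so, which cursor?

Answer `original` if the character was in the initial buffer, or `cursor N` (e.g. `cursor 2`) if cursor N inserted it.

Answer: cursor 1

Derivation:
After op 1 (insert('d')): buffer="djndsddqy" (len 9), cursors c1@1 c2@7, authorship 1.....2..
After op 2 (move_left): buffer="djndsddqy" (len 9), cursors c1@0 c2@6, authorship 1.....2..
After op 3 (delete): buffer="djndsdqy" (len 8), cursors c1@0 c2@5, authorship 1....2..
After op 4 (delete): buffer="djnddqy" (len 7), cursors c1@0 c2@4, authorship 1...2..
Authorship (.=original, N=cursor N): 1 . . . 2 . .
Index 0: author = 1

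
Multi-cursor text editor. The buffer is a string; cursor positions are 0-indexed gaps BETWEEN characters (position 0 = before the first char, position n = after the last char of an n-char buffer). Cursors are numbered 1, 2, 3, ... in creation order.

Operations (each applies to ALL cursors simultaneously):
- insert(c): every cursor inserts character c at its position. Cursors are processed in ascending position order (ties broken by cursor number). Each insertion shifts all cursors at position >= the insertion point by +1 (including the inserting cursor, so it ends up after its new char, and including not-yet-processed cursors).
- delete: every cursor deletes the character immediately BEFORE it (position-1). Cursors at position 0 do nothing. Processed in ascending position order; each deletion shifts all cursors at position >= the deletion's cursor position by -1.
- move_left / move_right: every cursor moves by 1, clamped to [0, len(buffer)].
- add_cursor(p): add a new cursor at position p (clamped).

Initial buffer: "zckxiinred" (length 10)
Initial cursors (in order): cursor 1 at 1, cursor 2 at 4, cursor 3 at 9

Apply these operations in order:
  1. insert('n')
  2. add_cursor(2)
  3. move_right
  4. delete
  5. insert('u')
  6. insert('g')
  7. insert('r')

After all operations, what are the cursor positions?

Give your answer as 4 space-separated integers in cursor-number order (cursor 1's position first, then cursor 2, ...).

After op 1 (insert('n')): buffer="znckxniinrend" (len 13), cursors c1@2 c2@6 c3@12, authorship .1...2.....3.
After op 2 (add_cursor(2)): buffer="znckxniinrend" (len 13), cursors c1@2 c4@2 c2@6 c3@12, authorship .1...2.....3.
After op 3 (move_right): buffer="znckxniinrend" (len 13), cursors c1@3 c4@3 c2@7 c3@13, authorship .1...2.....3.
After op 4 (delete): buffer="zkxninren" (len 9), cursors c1@1 c4@1 c2@4 c3@9, authorship ...2....3
After op 5 (insert('u')): buffer="zuukxnuinrenu" (len 13), cursors c1@3 c4@3 c2@7 c3@13, authorship .14..22....33
After op 6 (insert('g')): buffer="zuuggkxnuginrenug" (len 17), cursors c1@5 c4@5 c2@10 c3@17, authorship .1414..222....333
After op 7 (insert('r')): buffer="zuuggrrkxnugrinrenugr" (len 21), cursors c1@7 c4@7 c2@13 c3@21, authorship .141414..2222....3333

Answer: 7 13 21 7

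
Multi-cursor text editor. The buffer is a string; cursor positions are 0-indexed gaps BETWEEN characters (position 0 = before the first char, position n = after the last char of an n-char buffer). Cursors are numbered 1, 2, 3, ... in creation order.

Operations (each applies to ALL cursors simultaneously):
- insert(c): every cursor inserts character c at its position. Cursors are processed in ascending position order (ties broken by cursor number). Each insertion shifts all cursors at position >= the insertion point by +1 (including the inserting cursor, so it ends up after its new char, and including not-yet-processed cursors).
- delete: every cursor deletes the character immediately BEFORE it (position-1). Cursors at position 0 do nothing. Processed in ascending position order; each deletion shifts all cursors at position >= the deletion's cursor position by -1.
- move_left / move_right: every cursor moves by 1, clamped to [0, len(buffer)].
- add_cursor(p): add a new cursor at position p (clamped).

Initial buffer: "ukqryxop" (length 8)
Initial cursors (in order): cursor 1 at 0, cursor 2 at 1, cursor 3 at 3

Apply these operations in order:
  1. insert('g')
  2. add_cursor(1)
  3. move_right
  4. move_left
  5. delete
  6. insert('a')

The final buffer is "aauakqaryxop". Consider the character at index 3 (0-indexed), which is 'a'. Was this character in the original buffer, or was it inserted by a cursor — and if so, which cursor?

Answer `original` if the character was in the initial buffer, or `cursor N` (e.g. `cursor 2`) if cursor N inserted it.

Answer: cursor 2

Derivation:
After op 1 (insert('g')): buffer="gugkqgryxop" (len 11), cursors c1@1 c2@3 c3@6, authorship 1.2..3.....
After op 2 (add_cursor(1)): buffer="gugkqgryxop" (len 11), cursors c1@1 c4@1 c2@3 c3@6, authorship 1.2..3.....
After op 3 (move_right): buffer="gugkqgryxop" (len 11), cursors c1@2 c4@2 c2@4 c3@7, authorship 1.2..3.....
After op 4 (move_left): buffer="gugkqgryxop" (len 11), cursors c1@1 c4@1 c2@3 c3@6, authorship 1.2..3.....
After op 5 (delete): buffer="ukqryxop" (len 8), cursors c1@0 c4@0 c2@1 c3@3, authorship ........
After op 6 (insert('a')): buffer="aauakqaryxop" (len 12), cursors c1@2 c4@2 c2@4 c3@7, authorship 14.2..3.....
Authorship (.=original, N=cursor N): 1 4 . 2 . . 3 . . . . .
Index 3: author = 2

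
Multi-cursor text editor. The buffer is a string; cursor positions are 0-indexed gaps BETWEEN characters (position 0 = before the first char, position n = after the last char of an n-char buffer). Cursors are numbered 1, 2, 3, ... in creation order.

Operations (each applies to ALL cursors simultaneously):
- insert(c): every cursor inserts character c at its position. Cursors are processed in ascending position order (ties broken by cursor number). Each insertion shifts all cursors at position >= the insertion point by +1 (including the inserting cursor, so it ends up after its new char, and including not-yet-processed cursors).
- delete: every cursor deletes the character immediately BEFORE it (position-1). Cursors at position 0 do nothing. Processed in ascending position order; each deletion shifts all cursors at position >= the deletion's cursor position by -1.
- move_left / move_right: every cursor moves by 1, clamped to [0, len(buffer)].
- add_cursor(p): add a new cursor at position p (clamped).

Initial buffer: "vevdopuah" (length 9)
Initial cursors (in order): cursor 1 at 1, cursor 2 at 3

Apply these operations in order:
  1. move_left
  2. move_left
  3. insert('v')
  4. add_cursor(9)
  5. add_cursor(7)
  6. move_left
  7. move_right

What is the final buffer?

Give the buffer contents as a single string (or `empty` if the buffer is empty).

Answer: vvvevdopuah

Derivation:
After op 1 (move_left): buffer="vevdopuah" (len 9), cursors c1@0 c2@2, authorship .........
After op 2 (move_left): buffer="vevdopuah" (len 9), cursors c1@0 c2@1, authorship .........
After op 3 (insert('v')): buffer="vvvevdopuah" (len 11), cursors c1@1 c2@3, authorship 1.2........
After op 4 (add_cursor(9)): buffer="vvvevdopuah" (len 11), cursors c1@1 c2@3 c3@9, authorship 1.2........
After op 5 (add_cursor(7)): buffer="vvvevdopuah" (len 11), cursors c1@1 c2@3 c4@7 c3@9, authorship 1.2........
After op 6 (move_left): buffer="vvvevdopuah" (len 11), cursors c1@0 c2@2 c4@6 c3@8, authorship 1.2........
After op 7 (move_right): buffer="vvvevdopuah" (len 11), cursors c1@1 c2@3 c4@7 c3@9, authorship 1.2........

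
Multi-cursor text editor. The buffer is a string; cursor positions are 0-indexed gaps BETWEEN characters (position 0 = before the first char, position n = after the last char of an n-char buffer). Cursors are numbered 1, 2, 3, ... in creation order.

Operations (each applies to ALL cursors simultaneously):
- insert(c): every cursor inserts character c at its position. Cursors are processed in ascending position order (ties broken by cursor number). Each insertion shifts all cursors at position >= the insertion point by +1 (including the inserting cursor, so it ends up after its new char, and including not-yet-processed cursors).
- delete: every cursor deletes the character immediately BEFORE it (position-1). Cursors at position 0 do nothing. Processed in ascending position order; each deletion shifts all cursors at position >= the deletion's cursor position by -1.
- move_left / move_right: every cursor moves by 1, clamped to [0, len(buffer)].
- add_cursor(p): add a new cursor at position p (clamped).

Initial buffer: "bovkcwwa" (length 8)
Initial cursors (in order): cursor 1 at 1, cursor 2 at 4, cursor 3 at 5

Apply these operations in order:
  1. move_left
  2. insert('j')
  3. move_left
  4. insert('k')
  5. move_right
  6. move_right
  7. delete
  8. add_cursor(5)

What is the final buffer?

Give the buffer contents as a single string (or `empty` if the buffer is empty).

Answer: kjovkjkjwwa

Derivation:
After op 1 (move_left): buffer="bovkcwwa" (len 8), cursors c1@0 c2@3 c3@4, authorship ........
After op 2 (insert('j')): buffer="jbovjkjcwwa" (len 11), cursors c1@1 c2@5 c3@7, authorship 1...2.3....
After op 3 (move_left): buffer="jbovjkjcwwa" (len 11), cursors c1@0 c2@4 c3@6, authorship 1...2.3....
After op 4 (insert('k')): buffer="kjbovkjkkjcwwa" (len 14), cursors c1@1 c2@6 c3@9, authorship 11...22.33....
After op 5 (move_right): buffer="kjbovkjkkjcwwa" (len 14), cursors c1@2 c2@7 c3@10, authorship 11...22.33....
After op 6 (move_right): buffer="kjbovkjkkjcwwa" (len 14), cursors c1@3 c2@8 c3@11, authorship 11...22.33....
After op 7 (delete): buffer="kjovkjkjwwa" (len 11), cursors c1@2 c2@6 c3@8, authorship 11..2233...
After op 8 (add_cursor(5)): buffer="kjovkjkjwwa" (len 11), cursors c1@2 c4@5 c2@6 c3@8, authorship 11..2233...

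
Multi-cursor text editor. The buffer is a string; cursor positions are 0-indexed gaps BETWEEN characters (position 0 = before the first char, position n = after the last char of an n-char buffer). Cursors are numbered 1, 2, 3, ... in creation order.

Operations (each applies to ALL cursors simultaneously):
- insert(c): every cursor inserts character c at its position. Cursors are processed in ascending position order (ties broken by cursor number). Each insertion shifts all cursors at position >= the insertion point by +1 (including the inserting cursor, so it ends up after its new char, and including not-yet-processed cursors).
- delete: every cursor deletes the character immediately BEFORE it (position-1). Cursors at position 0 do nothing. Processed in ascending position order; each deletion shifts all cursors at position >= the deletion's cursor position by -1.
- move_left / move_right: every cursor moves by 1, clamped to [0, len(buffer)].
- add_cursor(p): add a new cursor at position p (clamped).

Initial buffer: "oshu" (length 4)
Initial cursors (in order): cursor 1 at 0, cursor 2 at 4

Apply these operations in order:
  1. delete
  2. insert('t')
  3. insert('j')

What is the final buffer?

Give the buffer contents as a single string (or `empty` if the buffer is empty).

After op 1 (delete): buffer="osh" (len 3), cursors c1@0 c2@3, authorship ...
After op 2 (insert('t')): buffer="tosht" (len 5), cursors c1@1 c2@5, authorship 1...2
After op 3 (insert('j')): buffer="tjoshtj" (len 7), cursors c1@2 c2@7, authorship 11...22

Answer: tjoshtj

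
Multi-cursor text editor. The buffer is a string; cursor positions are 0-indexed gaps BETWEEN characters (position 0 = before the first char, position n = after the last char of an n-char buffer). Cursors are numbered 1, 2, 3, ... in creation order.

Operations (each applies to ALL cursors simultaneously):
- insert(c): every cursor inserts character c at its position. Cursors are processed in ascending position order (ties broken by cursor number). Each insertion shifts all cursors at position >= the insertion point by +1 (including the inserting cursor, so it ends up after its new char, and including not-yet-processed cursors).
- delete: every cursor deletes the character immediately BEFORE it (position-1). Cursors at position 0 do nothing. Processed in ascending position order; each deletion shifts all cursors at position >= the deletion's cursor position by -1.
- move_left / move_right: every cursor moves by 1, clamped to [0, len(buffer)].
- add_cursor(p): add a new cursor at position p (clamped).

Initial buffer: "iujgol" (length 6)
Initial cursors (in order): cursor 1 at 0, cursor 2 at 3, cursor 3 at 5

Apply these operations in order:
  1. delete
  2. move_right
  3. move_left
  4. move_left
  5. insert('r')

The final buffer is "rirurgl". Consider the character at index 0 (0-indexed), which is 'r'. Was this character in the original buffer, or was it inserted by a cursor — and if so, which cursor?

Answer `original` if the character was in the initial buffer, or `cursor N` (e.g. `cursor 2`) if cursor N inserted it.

Answer: cursor 1

Derivation:
After op 1 (delete): buffer="iugl" (len 4), cursors c1@0 c2@2 c3@3, authorship ....
After op 2 (move_right): buffer="iugl" (len 4), cursors c1@1 c2@3 c3@4, authorship ....
After op 3 (move_left): buffer="iugl" (len 4), cursors c1@0 c2@2 c3@3, authorship ....
After op 4 (move_left): buffer="iugl" (len 4), cursors c1@0 c2@1 c3@2, authorship ....
After op 5 (insert('r')): buffer="rirurgl" (len 7), cursors c1@1 c2@3 c3@5, authorship 1.2.3..
Authorship (.=original, N=cursor N): 1 . 2 . 3 . .
Index 0: author = 1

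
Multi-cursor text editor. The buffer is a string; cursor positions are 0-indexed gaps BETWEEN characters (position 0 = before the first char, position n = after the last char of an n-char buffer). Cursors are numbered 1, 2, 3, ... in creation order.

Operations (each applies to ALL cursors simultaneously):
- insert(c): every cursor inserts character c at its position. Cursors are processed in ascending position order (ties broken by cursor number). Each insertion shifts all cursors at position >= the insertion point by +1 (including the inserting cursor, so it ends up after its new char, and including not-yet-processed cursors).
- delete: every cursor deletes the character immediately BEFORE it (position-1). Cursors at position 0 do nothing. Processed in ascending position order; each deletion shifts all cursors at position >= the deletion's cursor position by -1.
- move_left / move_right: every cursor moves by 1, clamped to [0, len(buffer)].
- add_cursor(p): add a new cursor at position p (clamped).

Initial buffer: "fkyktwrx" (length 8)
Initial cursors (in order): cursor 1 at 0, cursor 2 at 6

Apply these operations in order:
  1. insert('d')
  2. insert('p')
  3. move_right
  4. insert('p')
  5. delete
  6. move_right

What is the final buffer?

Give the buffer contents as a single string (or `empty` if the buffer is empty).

Answer: dpfkyktwdprx

Derivation:
After op 1 (insert('d')): buffer="dfkyktwdrx" (len 10), cursors c1@1 c2@8, authorship 1......2..
After op 2 (insert('p')): buffer="dpfkyktwdprx" (len 12), cursors c1@2 c2@10, authorship 11......22..
After op 3 (move_right): buffer="dpfkyktwdprx" (len 12), cursors c1@3 c2@11, authorship 11......22..
After op 4 (insert('p')): buffer="dpfpkyktwdprpx" (len 14), cursors c1@4 c2@13, authorship 11.1.....22.2.
After op 5 (delete): buffer="dpfkyktwdprx" (len 12), cursors c1@3 c2@11, authorship 11......22..
After op 6 (move_right): buffer="dpfkyktwdprx" (len 12), cursors c1@4 c2@12, authorship 11......22..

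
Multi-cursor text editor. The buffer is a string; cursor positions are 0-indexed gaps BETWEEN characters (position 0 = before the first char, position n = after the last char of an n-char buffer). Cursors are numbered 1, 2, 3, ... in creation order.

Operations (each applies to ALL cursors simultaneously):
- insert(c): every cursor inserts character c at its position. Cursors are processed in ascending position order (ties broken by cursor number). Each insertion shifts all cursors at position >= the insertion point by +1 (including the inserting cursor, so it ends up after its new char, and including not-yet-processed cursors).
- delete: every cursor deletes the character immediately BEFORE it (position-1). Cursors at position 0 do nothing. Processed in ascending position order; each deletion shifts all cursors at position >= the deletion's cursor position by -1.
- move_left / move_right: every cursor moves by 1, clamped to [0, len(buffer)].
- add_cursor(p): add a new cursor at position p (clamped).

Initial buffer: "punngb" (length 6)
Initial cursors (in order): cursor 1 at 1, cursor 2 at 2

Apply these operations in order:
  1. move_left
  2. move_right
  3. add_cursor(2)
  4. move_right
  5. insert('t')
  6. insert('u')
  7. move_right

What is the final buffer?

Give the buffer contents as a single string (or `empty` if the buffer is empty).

Answer: putunttuungb

Derivation:
After op 1 (move_left): buffer="punngb" (len 6), cursors c1@0 c2@1, authorship ......
After op 2 (move_right): buffer="punngb" (len 6), cursors c1@1 c2@2, authorship ......
After op 3 (add_cursor(2)): buffer="punngb" (len 6), cursors c1@1 c2@2 c3@2, authorship ......
After op 4 (move_right): buffer="punngb" (len 6), cursors c1@2 c2@3 c3@3, authorship ......
After op 5 (insert('t')): buffer="putnttngb" (len 9), cursors c1@3 c2@6 c3@6, authorship ..1.23...
After op 6 (insert('u')): buffer="putunttuungb" (len 12), cursors c1@4 c2@9 c3@9, authorship ..11.2323...
After op 7 (move_right): buffer="putunttuungb" (len 12), cursors c1@5 c2@10 c3@10, authorship ..11.2323...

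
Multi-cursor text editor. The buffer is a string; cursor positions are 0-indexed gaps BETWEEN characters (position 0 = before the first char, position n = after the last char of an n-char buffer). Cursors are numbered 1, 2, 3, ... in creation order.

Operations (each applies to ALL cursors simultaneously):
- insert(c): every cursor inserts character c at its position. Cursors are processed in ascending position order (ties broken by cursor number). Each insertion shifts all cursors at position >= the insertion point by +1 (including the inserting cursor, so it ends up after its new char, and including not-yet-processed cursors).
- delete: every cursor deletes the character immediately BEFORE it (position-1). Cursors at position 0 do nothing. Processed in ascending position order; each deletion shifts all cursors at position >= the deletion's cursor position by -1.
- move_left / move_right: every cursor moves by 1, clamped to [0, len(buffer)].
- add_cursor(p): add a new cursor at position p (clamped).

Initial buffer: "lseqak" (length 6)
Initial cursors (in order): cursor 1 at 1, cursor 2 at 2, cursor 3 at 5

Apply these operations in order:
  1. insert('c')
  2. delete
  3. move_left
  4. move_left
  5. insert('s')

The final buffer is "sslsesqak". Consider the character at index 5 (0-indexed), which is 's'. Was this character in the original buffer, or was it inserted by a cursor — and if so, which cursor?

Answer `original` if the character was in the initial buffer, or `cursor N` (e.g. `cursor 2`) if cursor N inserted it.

After op 1 (insert('c')): buffer="lcsceqack" (len 9), cursors c1@2 c2@4 c3@8, authorship .1.2...3.
After op 2 (delete): buffer="lseqak" (len 6), cursors c1@1 c2@2 c3@5, authorship ......
After op 3 (move_left): buffer="lseqak" (len 6), cursors c1@0 c2@1 c3@4, authorship ......
After op 4 (move_left): buffer="lseqak" (len 6), cursors c1@0 c2@0 c3@3, authorship ......
After op 5 (insert('s')): buffer="sslsesqak" (len 9), cursors c1@2 c2@2 c3@6, authorship 12...3...
Authorship (.=original, N=cursor N): 1 2 . . . 3 . . .
Index 5: author = 3

Answer: cursor 3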